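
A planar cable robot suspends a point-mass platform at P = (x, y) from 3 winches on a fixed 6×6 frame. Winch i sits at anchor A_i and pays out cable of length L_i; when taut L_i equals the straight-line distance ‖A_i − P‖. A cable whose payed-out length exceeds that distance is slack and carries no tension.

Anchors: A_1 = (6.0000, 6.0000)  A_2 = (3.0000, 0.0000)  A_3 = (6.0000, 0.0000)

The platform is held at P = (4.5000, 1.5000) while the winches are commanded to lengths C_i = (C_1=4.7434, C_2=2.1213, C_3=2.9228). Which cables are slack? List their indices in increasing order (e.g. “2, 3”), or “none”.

cable 1: L_1 = ‖A_1−P‖ = 4.7434;  C_1 = 4.7434 → taut
cable 2: L_2 = ‖A_2−P‖ = 2.1213;  C_2 = 2.1213 → taut
cable 3: L_3 = ‖A_3−P‖ = 2.1213;  C_3 = 2.9228 → slack

3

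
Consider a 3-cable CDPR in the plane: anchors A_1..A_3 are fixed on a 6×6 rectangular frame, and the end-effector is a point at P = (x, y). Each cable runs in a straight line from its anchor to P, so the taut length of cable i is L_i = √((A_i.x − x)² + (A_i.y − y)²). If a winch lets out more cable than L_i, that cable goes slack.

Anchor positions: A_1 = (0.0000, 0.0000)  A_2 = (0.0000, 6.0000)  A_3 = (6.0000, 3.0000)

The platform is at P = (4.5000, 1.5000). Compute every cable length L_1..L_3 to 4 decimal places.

(4.7434, 6.3640, 2.1213)

L_1 = √((0.0000−4.5000)² + (0.0000−1.5000)²) = 4.7434
L_2 = √((0.0000−4.5000)² + (6.0000−1.5000)²) = 6.3640
L_3 = √((6.0000−4.5000)² + (3.0000−1.5000)²) = 2.1213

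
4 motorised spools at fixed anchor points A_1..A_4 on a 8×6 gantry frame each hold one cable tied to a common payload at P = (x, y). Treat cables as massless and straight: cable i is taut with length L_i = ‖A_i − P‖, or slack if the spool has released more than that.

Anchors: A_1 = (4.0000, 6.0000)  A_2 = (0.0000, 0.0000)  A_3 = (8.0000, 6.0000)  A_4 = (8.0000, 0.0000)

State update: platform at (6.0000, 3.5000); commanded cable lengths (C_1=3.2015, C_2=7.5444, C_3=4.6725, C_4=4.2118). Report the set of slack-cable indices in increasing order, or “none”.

2, 3, 4

cable 1: √((-2.0000)²+(2.5000)²)=3.2016, C_1=3.2015: taut
cable 2: √((-6.0000)²+(-3.5000)²)=6.9462, C_2=7.5444: slack
cable 3: √((2.0000)²+(2.5000)²)=3.2016, C_3=4.6725: slack
cable 4: √((2.0000)²+(-3.5000)²)=4.0311, C_4=4.2118: slack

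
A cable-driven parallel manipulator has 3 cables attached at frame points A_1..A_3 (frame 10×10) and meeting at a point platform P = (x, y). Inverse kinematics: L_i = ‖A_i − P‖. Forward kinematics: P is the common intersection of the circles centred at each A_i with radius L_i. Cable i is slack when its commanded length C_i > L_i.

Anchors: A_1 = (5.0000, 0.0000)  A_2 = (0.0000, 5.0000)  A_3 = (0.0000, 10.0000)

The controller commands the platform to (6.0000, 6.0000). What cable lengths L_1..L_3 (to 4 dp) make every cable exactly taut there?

(6.0828, 6.0828, 7.2111)

L_1 = √((5.0000−6.0000)² + (0.0000−6.0000)²) = 6.0828
L_2 = √((0.0000−6.0000)² + (5.0000−6.0000)²) = 6.0828
L_3 = √((0.0000−6.0000)² + (10.0000−6.0000)²) = 7.2111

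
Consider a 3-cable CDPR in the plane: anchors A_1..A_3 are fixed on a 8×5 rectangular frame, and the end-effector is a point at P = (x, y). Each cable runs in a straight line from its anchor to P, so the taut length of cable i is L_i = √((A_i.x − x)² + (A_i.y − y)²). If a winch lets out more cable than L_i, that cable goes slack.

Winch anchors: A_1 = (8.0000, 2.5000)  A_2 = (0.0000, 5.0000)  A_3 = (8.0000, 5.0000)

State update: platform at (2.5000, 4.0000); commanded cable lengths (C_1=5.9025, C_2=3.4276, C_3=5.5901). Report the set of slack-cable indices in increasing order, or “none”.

1, 2

cable 1: √((5.5000)²+(-1.5000)²)=5.7009, C_1=5.9025: slack
cable 2: √((-2.5000)²+(1.0000)²)=2.6926, C_2=3.4276: slack
cable 3: √((5.5000)²+(1.0000)²)=5.5902, C_3=5.5901: taut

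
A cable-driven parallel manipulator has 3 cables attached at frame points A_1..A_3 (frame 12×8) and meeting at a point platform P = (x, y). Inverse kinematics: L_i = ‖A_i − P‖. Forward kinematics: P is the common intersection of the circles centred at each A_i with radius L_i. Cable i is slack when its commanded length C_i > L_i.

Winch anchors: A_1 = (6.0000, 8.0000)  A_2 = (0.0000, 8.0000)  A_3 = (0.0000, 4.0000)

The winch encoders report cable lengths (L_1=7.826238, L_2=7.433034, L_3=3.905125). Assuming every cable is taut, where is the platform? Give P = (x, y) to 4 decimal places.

circle eqns → linear via eq_j − eq_1; set c_j = A_j·A_j − L_j²
c_1 = 36.0000+64.0000−61.2500 = 38.7500
12.0000·x + 0.0000·y = c_1−c_2 = 30.0000
12.0000·x + 8.0000·y = c_1−c_3 = 38.0000
solve first two rows → x=2.5000, y=1.0000

(2.5000, 1.0000)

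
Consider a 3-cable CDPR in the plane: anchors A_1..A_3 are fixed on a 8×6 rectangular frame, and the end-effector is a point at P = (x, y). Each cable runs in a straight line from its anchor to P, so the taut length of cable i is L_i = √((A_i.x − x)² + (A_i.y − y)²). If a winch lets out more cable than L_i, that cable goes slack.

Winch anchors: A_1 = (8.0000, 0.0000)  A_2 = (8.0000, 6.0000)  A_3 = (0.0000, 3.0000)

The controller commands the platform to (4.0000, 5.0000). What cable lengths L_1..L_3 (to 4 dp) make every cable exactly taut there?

(6.4031, 4.1231, 4.4721)

cable 1: Δx=4.0000, Δy=-5.0000; L_1 = √(Δx²+Δy²) = 6.4031
cable 2: Δx=4.0000, Δy=1.0000; L_2 = √(Δx²+Δy²) = 4.1231
cable 3: Δx=-4.0000, Δy=-2.0000; L_3 = √(Δx²+Δy²) = 4.4721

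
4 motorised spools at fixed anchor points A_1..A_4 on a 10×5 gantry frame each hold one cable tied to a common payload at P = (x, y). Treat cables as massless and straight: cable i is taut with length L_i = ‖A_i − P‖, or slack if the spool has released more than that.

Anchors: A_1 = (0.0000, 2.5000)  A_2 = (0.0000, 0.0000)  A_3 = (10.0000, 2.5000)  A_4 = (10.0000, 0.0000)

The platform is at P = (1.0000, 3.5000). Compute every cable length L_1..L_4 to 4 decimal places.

(1.4142, 3.6401, 9.0554, 9.6566)

cable 1: Δx=-1.0000, Δy=-1.0000; L_1 = √(Δx²+Δy²) = 1.4142
cable 2: Δx=-1.0000, Δy=-3.5000; L_2 = √(Δx²+Δy²) = 3.6401
cable 3: Δx=9.0000, Δy=-1.0000; L_3 = √(Δx²+Δy²) = 9.0554
cable 4: Δx=9.0000, Δy=-3.5000; L_4 = √(Δx²+Δy²) = 9.6566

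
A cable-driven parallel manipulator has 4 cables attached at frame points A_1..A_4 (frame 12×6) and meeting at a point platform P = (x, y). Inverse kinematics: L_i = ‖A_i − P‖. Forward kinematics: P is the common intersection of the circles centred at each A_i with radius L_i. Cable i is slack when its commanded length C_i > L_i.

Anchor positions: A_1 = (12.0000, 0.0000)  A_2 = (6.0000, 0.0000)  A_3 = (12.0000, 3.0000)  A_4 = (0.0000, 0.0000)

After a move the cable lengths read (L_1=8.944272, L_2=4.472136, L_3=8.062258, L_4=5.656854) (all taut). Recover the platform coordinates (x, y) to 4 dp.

circle eqns → linear via eq_j − eq_1; set q_j = A_j·A_j − L_j²
q_1 = 144.0000+0.0000−80.0000 = 64.0000
12.0000·x + 0.0000·y = q_1−q_2 = 48.0000
0.0000·x − 6.0000·y = q_1−q_3 = -24.0000
24.0000·x + 0.0000·y = q_1−q_4 = 96.0000
solve first two rows → x=4.0000, y=4.0000
check cable 4: ‖A_4−P‖² = 32.0000 ≈ L_4² = 32.0000 ✓

(4.0000, 4.0000)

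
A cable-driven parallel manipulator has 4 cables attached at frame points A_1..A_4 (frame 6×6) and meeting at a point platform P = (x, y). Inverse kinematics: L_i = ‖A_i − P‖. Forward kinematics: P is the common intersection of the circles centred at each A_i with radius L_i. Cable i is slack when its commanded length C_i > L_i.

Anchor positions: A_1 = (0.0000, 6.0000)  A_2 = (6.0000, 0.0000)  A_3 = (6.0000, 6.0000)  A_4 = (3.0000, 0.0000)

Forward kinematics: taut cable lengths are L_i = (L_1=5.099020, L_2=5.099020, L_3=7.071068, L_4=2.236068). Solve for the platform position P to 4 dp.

(1.0000, 1.0000)

each cable: (A_i−P)·(A_i−P) = L_i²; let c_i = ‖A_i‖²−L_i²
c_1 = 0.0000+36.0000−26.0000 = 10.0000
row 1: -12.0000x + 12.0000y = 0.0000  (c_2=10.0000)
row 2: -12.0000x + 0.0000y = -12.0000  (c_3=22.0000)
row 3: -6.0000x + 12.0000y = 6.0000  (c_4=4.0000)
Cramer on rows 1–2 → x = 1.0000, y = 1.0000
check cable 4: ‖A_4−P‖² = 5.0000 ≈ L_4² = 5.0000 ✓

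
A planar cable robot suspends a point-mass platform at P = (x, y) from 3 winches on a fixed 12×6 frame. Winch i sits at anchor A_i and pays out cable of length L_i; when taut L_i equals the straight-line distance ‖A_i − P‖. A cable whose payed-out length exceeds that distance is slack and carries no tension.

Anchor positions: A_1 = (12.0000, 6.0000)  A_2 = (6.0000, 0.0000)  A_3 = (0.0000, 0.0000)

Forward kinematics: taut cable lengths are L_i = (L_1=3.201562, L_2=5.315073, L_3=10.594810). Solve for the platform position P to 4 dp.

expand ‖A_i−P‖²=L_i² and subtract eq 1 (k_i ≔ ‖A_i‖²−L_i²)
k_1 = 144.0000+36.0000−10.2500 = 169.7500
eq1−eq2 → [12.0000  12.0000]·P = 162.0000
eq1−eq3 → [24.0000  12.0000]·P = 282.0000
2×2 solve → P = (10.0000, 3.5000)

(10.0000, 3.5000)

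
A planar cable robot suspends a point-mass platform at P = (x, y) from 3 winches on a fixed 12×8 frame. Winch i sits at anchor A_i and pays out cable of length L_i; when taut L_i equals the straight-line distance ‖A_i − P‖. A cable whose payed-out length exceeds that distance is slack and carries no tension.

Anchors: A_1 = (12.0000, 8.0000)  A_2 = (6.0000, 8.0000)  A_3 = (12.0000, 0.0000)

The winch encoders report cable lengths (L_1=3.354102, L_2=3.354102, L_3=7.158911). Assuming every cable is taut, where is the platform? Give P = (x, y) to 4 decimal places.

(9.0000, 6.5000)

expand ‖A_i−P‖²=L_i² and subtract eq 1 (k_i ≔ ‖A_i‖²−L_i²)
k_1 = 144.0000+64.0000−11.2500 = 196.7500
eq1−eq2 → [12.0000  0.0000]·P = 108.0000
eq1−eq3 → [0.0000  16.0000]·P = 104.0000
2×2 solve → P = (9.0000, 6.5000)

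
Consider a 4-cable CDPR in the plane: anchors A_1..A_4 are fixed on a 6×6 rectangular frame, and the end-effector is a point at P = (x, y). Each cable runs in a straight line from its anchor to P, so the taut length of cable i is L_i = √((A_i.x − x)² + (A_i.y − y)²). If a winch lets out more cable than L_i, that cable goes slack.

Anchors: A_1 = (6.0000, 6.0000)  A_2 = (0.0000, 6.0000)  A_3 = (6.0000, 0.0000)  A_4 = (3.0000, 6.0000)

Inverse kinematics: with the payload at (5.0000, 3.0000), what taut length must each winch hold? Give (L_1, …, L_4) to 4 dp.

(3.1623, 5.8310, 3.1623, 3.6056)

L_1: Δ = A_1−P = (1.0000, 3.0000) → ‖Δ‖ = √10.0000 = 3.1623
L_2: Δ = A_2−P = (-5.0000, 3.0000) → ‖Δ‖ = √34.0000 = 5.8310
L_3: Δ = A_3−P = (1.0000, -3.0000) → ‖Δ‖ = √10.0000 = 3.1623
L_4: Δ = A_4−P = (-2.0000, 3.0000) → ‖Δ‖ = √13.0000 = 3.6056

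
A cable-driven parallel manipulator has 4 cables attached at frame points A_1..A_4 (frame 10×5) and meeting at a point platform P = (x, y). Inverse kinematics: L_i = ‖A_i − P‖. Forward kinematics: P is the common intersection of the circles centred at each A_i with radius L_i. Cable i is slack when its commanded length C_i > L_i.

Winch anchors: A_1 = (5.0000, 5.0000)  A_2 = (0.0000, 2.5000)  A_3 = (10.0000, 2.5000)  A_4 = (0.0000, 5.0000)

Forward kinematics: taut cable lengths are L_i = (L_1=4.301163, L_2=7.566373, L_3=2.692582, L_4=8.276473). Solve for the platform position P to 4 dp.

(7.5000, 1.5000)

expand ‖A_i−P‖²=L_i² and subtract eq 1 (k_i ≔ ‖A_i‖²−L_i²)
k_1 = 25.0000+25.0000−18.5000 = 31.5000
eq1−eq2 → [10.0000  5.0000]·P = 82.5000
eq1−eq3 → [-10.0000  5.0000]·P = -67.5000
eq1−eq4 → [10.0000  0.0000]·P = 75.0000
2×2 solve → P = (7.5000, 1.5000)
check cable 4: ‖A_4−P‖² = 68.5000 ≈ L_4² = 68.5000 ✓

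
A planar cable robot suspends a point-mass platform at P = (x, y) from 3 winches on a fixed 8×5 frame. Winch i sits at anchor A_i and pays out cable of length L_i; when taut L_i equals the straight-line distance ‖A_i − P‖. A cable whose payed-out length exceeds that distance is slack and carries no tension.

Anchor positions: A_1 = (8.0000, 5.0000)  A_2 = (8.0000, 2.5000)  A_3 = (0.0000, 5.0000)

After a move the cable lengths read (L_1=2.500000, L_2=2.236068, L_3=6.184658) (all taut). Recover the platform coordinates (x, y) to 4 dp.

each cable: (A_i−P)·(A_i−P) = L_i²; let q_i = ‖A_i‖²−L_i²
q_1 = 64.0000+25.0000−6.2500 = 82.7500
row 1: 0.0000x + 5.0000y = 17.5000  (q_2=65.2500)
row 2: 16.0000x + 0.0000y = 96.0000  (q_3=-13.2500)
Cramer on rows 1–2 → x = 6.0000, y = 3.5000

(6.0000, 3.5000)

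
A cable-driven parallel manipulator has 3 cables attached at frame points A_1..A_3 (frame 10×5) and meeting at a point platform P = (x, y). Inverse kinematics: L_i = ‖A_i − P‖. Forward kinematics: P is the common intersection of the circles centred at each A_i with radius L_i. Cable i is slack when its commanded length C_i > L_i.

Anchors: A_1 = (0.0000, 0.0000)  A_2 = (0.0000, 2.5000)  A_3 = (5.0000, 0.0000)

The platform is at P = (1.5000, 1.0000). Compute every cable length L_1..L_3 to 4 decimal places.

(1.8028, 2.1213, 3.6401)

L_1 = √((0.0000−1.5000)² + (0.0000−1.0000)²) = 1.8028
L_2 = √((0.0000−1.5000)² + (2.5000−1.0000)²) = 2.1213
L_3 = √((5.0000−1.5000)² + (0.0000−1.0000)²) = 3.6401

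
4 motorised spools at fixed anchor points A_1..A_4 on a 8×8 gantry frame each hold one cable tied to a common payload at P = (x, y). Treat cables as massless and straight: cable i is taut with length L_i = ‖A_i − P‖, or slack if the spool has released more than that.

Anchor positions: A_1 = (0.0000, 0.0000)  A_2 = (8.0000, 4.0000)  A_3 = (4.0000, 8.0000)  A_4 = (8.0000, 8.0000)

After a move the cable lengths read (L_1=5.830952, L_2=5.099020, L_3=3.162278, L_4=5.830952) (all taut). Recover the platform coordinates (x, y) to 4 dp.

(3.0000, 5.0000)

each cable: (A_i−P)·(A_i−P) = L_i²; let q_i = ‖A_i‖²−L_i²
q_1 = 0.0000+0.0000−34.0000 = -34.0000
row 1: -16.0000x − 8.0000y = -88.0000  (q_2=54.0000)
row 2: -8.0000x − 16.0000y = -104.0000  (q_3=70.0000)
row 3: -16.0000x − 16.0000y = -128.0000  (q_4=94.0000)
Cramer on rows 1–2 → x = 3.0000, y = 5.0000
check cable 4: ‖A_4−P‖² = 34.0000 ≈ L_4² = 34.0000 ✓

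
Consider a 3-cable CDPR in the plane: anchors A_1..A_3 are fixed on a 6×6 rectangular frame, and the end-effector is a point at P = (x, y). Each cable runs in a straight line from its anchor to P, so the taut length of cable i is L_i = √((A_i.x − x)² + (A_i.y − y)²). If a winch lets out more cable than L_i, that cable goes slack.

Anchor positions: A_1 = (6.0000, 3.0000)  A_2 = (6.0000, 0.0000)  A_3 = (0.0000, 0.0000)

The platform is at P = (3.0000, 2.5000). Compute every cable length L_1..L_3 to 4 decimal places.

(3.0414, 3.9051, 3.9051)

cable 1: Δx=3.0000, Δy=0.5000; L_1 = √(Δx²+Δy²) = 3.0414
cable 2: Δx=3.0000, Δy=-2.5000; L_2 = √(Δx²+Δy²) = 3.9051
cable 3: Δx=-3.0000, Δy=-2.5000; L_3 = √(Δx²+Δy²) = 3.9051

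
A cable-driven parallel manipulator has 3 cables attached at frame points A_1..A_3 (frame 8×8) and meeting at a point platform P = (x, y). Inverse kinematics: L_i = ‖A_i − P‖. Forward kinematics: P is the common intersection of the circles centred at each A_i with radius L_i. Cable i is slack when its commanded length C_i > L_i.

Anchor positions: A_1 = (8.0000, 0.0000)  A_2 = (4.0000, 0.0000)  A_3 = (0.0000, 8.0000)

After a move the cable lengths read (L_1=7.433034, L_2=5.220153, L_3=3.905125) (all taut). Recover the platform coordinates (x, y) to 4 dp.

(2.5000, 5.0000)

expand ‖A_i−P‖²=L_i² and subtract eq 1 (k_i ≔ ‖A_i‖²−L_i²)
k_1 = 64.0000+0.0000−55.2500 = 8.7500
eq1−eq2 → [8.0000  0.0000]·P = 20.0000
eq1−eq3 → [16.0000  -16.0000]·P = -40.0000
2×2 solve → P = (2.5000, 5.0000)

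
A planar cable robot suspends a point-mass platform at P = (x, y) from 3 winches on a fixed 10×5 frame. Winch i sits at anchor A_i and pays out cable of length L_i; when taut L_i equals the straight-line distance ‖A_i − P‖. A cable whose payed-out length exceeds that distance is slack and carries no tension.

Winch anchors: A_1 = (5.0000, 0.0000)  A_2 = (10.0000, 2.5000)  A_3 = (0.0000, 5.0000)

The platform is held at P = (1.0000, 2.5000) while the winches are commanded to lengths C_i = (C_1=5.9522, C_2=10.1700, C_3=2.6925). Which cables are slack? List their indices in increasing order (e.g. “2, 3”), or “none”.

1, 2

cable 1: √((4.0000)²+(-2.5000)²)=4.7170, C_1=5.9522: slack
cable 2: √((9.0000)²+(0.0000)²)=9.0000, C_2=10.1700: slack
cable 3: √((-1.0000)²+(2.5000)²)=2.6926, C_3=2.6925: taut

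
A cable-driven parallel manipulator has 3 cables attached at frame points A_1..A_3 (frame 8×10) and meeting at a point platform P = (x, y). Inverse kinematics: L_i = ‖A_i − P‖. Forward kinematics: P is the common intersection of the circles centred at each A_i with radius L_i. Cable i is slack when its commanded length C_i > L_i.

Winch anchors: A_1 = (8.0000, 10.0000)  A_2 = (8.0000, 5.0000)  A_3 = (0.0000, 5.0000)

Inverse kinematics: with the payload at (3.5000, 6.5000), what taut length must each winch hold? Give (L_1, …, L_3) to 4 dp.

L_1: Δ = A_1−P = (4.5000, 3.5000) → ‖Δ‖ = √32.5000 = 5.7009
L_2: Δ = A_2−P = (4.5000, -1.5000) → ‖Δ‖ = √22.5000 = 4.7434
L_3: Δ = A_3−P = (-3.5000, -1.5000) → ‖Δ‖ = √14.5000 = 3.8079

(5.7009, 4.7434, 3.8079)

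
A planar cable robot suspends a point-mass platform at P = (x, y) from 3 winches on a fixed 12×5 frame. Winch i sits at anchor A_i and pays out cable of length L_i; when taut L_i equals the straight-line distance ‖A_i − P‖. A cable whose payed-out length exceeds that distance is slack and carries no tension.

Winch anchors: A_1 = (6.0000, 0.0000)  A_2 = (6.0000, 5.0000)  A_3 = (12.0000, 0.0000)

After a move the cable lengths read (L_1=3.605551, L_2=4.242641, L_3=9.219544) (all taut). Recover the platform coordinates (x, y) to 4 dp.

(3.0000, 2.0000)

each cable: (A_i−P)·(A_i−P) = L_i²; let c_i = ‖A_i‖²−L_i²
c_1 = 36.0000+0.0000−13.0000 = 23.0000
row 1: 0.0000x − 10.0000y = -20.0000  (c_2=43.0000)
row 2: -12.0000x + 0.0000y = -36.0000  (c_3=59.0000)
Cramer on rows 1–2 → x = 3.0000, y = 2.0000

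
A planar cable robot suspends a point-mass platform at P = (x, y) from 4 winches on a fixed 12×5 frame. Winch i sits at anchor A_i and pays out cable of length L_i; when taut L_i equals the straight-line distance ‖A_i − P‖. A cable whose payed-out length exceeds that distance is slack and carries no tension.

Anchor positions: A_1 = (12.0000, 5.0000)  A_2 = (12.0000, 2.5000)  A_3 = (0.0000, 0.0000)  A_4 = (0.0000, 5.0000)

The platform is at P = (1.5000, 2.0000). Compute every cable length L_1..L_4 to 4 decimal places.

(10.9202, 10.5119, 2.5000, 3.3541)

L_1: Δ = A_1−P = (10.5000, 3.0000) → ‖Δ‖ = √119.2500 = 10.9202
L_2: Δ = A_2−P = (10.5000, 0.5000) → ‖Δ‖ = √110.5000 = 10.5119
L_3: Δ = A_3−P = (-1.5000, -2.0000) → ‖Δ‖ = √6.2500 = 2.5000
L_4: Δ = A_4−P = (-1.5000, 3.0000) → ‖Δ‖ = √11.2500 = 3.3541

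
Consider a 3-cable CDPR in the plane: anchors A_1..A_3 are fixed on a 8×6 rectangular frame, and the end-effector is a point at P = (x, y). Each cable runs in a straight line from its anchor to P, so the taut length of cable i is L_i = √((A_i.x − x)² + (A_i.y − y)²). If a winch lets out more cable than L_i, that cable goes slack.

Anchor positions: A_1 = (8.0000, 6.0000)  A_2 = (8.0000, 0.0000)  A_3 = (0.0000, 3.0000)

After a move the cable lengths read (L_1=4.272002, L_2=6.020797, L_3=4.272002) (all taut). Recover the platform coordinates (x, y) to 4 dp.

expand ‖A_i−P‖²=L_i² and subtract eq 1 (k_i ≔ ‖A_i‖²−L_i²)
k_1 = 64.0000+36.0000−18.2500 = 81.7500
eq1−eq2 → [0.0000  12.0000]·P = 54.0000
eq1−eq3 → [16.0000  6.0000]·P = 91.0000
2×2 solve → P = (4.0000, 4.5000)

(4.0000, 4.5000)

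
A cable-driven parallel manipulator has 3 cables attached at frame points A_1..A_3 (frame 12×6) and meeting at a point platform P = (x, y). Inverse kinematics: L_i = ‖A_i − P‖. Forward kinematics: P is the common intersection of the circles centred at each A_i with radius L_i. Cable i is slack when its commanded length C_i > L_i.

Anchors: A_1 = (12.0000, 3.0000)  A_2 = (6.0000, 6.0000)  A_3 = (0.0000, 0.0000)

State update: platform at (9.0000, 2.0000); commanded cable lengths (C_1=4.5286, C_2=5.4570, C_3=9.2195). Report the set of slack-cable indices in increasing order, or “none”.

cable 1: √((3.0000)²+(1.0000)²)=3.1623, C_1=4.5286: slack
cable 2: √((-3.0000)²+(4.0000)²)=5.0000, C_2=5.4570: slack
cable 3: √((-9.0000)²+(-2.0000)²)=9.2195, C_3=9.2195: taut

1, 2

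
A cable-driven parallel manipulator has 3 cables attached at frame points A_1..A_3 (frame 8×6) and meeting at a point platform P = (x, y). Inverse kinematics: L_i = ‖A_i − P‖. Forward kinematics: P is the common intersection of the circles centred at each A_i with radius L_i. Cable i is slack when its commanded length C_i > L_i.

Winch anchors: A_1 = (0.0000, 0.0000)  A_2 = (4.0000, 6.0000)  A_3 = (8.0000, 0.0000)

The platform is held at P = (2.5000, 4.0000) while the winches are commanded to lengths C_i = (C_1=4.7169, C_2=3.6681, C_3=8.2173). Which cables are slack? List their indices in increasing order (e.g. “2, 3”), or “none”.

2, 3

i=1: geometric 4.7170 vs commanded 4.7169 ⇒ taut
i=2: geometric 2.5000 vs commanded 3.6681 ⇒ slack
i=3: geometric 6.8007 vs commanded 8.2173 ⇒ slack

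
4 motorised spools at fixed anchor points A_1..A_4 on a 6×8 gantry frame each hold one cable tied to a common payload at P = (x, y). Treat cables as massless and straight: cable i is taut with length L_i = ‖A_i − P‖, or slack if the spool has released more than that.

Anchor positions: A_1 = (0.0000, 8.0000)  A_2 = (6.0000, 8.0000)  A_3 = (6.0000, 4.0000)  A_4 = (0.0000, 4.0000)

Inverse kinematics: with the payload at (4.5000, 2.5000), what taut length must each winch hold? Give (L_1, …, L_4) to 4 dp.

L_1 = √((0.0000−4.5000)² + (8.0000−2.5000)²) = 7.1063
L_2 = √((6.0000−4.5000)² + (8.0000−2.5000)²) = 5.7009
L_3 = √((6.0000−4.5000)² + (4.0000−2.5000)²) = 2.1213
L_4 = √((0.0000−4.5000)² + (4.0000−2.5000)²) = 4.7434

(7.1063, 5.7009, 2.1213, 4.7434)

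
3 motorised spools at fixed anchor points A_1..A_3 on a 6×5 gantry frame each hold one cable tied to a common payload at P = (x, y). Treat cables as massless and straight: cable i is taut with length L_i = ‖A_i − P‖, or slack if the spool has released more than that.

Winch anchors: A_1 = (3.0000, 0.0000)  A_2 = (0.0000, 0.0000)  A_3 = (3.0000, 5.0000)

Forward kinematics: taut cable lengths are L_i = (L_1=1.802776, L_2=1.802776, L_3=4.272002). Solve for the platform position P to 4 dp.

circle eqns → linear via eq_j − eq_1; set q_j = A_j·A_j − L_j²
q_1 = 9.0000+0.0000−3.2500 = 5.7500
6.0000·x + 0.0000·y = q_1−q_2 = 9.0000
0.0000·x − 10.0000·y = q_1−q_3 = -10.0000
solve first two rows → x=1.5000, y=1.0000

(1.5000, 1.0000)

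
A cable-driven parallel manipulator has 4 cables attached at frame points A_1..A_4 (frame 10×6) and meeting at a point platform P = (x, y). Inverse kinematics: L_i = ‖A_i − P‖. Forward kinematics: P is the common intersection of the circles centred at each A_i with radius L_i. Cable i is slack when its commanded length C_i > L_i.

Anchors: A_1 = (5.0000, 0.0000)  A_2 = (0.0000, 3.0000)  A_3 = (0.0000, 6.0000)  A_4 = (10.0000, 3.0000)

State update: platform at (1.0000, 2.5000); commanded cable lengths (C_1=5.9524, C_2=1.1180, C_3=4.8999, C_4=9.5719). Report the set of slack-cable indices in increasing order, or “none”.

cable 1: √((4.0000)²+(-2.5000)²)=4.7170, C_1=5.9524: slack
cable 2: √((-1.0000)²+(0.5000)²)=1.1180, C_2=1.1180: taut
cable 3: √((-1.0000)²+(3.5000)²)=3.6401, C_3=4.8999: slack
cable 4: √((9.0000)²+(0.5000)²)=9.0139, C_4=9.5719: slack

1, 3, 4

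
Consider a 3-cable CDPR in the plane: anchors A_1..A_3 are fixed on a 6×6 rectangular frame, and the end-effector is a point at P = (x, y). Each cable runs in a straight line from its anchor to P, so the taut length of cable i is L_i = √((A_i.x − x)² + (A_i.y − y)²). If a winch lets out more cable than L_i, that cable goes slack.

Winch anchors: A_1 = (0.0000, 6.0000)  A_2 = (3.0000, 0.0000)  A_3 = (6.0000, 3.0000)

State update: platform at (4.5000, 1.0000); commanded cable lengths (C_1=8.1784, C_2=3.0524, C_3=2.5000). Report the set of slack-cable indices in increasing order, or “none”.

1, 2

i=1: geometric 6.7268 vs commanded 8.1784 ⇒ slack
i=2: geometric 1.8028 vs commanded 3.0524 ⇒ slack
i=3: geometric 2.5000 vs commanded 2.5000 ⇒ taut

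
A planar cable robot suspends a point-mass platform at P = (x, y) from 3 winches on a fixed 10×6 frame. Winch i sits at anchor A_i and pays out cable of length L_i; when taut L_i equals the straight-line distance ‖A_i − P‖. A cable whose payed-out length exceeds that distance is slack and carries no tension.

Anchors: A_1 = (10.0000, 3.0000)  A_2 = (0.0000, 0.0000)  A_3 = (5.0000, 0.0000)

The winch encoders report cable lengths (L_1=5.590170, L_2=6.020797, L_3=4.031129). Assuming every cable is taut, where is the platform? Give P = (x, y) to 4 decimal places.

(4.5000, 4.0000)

each cable: (A_i−P)·(A_i−P) = L_i²; let k_i = ‖A_i‖²−L_i²
k_1 = 100.0000+9.0000−31.2500 = 77.7500
row 1: 20.0000x + 6.0000y = 114.0000  (k_2=-36.2500)
row 2: 10.0000x + 6.0000y = 69.0000  (k_3=8.7500)
Cramer on rows 1–2 → x = 4.5000, y = 4.0000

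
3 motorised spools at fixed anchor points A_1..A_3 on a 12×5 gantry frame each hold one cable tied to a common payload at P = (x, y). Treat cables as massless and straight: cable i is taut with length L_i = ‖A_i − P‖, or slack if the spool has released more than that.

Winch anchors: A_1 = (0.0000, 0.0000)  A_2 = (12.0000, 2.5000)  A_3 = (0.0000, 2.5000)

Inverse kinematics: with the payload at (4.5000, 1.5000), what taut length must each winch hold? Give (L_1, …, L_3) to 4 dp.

L_1 = √((0.0000−4.5000)² + (0.0000−1.5000)²) = 4.7434
L_2 = √((12.0000−4.5000)² + (2.5000−1.5000)²) = 7.5664
L_3 = √((0.0000−4.5000)² + (2.5000−1.5000)²) = 4.6098

(4.7434, 7.5664, 4.6098)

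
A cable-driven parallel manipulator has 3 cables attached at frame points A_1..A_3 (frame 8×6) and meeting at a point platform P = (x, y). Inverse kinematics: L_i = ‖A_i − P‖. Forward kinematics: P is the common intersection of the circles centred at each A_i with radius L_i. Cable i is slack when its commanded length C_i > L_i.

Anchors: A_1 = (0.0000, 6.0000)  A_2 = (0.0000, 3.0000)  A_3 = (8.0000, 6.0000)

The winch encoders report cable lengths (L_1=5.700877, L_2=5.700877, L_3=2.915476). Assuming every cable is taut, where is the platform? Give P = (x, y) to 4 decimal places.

expand ‖A_i−P‖²=L_i² and subtract eq 1 (q_i ≔ ‖A_i‖²−L_i²)
q_1 = 0.0000+36.0000−32.5000 = 3.5000
eq1−eq2 → [0.0000  6.0000]·P = 27.0000
eq1−eq3 → [-16.0000  0.0000]·P = -88.0000
2×2 solve → P = (5.5000, 4.5000)

(5.5000, 4.5000)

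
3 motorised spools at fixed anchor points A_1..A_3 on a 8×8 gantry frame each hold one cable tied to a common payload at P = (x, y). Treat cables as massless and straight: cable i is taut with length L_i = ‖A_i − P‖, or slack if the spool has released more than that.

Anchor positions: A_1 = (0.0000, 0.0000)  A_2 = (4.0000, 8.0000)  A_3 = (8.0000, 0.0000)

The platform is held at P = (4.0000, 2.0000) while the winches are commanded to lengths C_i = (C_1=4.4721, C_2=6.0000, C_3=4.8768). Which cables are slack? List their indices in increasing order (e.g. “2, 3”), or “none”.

3

i=1: geometric 4.4721 vs commanded 4.4721 ⇒ taut
i=2: geometric 6.0000 vs commanded 6.0000 ⇒ taut
i=3: geometric 4.4721 vs commanded 4.8768 ⇒ slack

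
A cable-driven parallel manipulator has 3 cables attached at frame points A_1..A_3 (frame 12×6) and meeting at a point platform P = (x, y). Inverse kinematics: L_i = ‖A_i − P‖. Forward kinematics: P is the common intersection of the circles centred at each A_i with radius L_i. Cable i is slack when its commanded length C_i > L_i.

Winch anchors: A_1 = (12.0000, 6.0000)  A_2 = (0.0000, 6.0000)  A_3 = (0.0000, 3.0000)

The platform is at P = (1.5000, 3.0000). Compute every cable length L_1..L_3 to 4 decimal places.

(10.9202, 3.3541, 1.5000)

L_1: Δ = A_1−P = (10.5000, 3.0000) → ‖Δ‖ = √119.2500 = 10.9202
L_2: Δ = A_2−P = (-1.5000, 3.0000) → ‖Δ‖ = √11.2500 = 3.3541
L_3: Δ = A_3−P = (-1.5000, 0.0000) → ‖Δ‖ = √2.2500 = 1.5000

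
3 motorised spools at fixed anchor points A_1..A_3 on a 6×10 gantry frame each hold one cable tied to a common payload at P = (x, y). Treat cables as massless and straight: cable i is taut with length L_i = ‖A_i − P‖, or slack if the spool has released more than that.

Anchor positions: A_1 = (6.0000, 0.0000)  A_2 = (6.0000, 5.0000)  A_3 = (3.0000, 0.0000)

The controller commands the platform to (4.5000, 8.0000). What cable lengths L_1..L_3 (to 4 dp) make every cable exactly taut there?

(8.1394, 3.3541, 8.1394)

L_1 = √((6.0000−4.5000)² + (0.0000−8.0000)²) = 8.1394
L_2 = √((6.0000−4.5000)² + (5.0000−8.0000)²) = 3.3541
L_3 = √((3.0000−4.5000)² + (0.0000−8.0000)²) = 8.1394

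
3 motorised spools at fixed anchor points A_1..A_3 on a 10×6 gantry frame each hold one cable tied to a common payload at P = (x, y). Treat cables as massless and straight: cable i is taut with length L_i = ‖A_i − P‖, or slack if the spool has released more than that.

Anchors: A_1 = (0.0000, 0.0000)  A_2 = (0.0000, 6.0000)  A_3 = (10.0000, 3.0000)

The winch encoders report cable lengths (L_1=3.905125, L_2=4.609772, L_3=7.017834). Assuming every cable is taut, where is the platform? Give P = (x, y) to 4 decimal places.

expand ‖A_i−P‖²=L_i² and subtract eq 1 (q_i ≔ ‖A_i‖²−L_i²)
q_1 = 0.0000+0.0000−15.2500 = -15.2500
eq1−eq2 → [0.0000  -12.0000]·P = -30.0000
eq1−eq3 → [-20.0000  -6.0000]·P = -75.0000
2×2 solve → P = (3.0000, 2.5000)

(3.0000, 2.5000)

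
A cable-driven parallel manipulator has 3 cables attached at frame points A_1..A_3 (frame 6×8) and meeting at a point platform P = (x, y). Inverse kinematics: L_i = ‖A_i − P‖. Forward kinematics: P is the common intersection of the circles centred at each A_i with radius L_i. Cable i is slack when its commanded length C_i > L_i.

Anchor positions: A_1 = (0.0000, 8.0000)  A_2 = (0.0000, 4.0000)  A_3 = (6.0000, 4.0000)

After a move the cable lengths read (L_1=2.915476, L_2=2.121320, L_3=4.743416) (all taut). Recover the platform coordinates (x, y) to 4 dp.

(1.5000, 5.5000)

circle eqns → linear via eq_j − eq_1; set q_j = A_j·A_j − L_j²
q_1 = 0.0000+64.0000−8.5000 = 55.5000
0.0000·x + 8.0000·y = q_1−q_2 = 44.0000
-12.0000·x + 8.0000·y = q_1−q_3 = 26.0000
solve first two rows → x=1.5000, y=5.5000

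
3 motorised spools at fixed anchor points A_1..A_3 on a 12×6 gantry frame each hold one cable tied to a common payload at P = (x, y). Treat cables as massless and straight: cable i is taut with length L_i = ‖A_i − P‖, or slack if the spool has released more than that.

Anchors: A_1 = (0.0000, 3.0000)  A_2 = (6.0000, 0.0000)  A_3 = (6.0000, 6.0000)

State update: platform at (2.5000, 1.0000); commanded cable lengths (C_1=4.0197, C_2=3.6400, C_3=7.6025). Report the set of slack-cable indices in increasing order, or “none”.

1, 3

cable 1: L_1 = ‖A_1−P‖ = 3.2016;  C_1 = 4.0197 → slack
cable 2: L_2 = ‖A_2−P‖ = 3.6401;  C_2 = 3.6400 → taut
cable 3: L_3 = ‖A_3−P‖ = 6.1033;  C_3 = 7.6025 → slack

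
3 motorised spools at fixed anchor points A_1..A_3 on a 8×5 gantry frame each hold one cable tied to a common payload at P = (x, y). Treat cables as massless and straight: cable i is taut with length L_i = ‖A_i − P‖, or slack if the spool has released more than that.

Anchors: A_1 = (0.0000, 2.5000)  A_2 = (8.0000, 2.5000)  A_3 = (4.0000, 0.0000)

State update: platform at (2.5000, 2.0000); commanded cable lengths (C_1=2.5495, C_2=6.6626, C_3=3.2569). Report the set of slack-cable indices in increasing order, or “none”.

2, 3

i=1: geometric 2.5495 vs commanded 2.5495 ⇒ taut
i=2: geometric 5.5227 vs commanded 6.6626 ⇒ slack
i=3: geometric 2.5000 vs commanded 3.2569 ⇒ slack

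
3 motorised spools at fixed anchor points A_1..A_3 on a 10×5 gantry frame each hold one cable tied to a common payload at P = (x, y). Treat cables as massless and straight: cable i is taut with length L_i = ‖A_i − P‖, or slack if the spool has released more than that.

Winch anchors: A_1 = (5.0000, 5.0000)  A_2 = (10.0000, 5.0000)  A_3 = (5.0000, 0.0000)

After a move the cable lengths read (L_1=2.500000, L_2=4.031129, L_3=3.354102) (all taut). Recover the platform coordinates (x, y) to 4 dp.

(6.5000, 3.0000)

each cable: (A_i−P)·(A_i−P) = L_i²; let k_i = ‖A_i‖²−L_i²
k_1 = 25.0000+25.0000−6.2500 = 43.7500
row 1: -10.0000x + 0.0000y = -65.0000  (k_2=108.7500)
row 2: 0.0000x + 10.0000y = 30.0000  (k_3=13.7500)
Cramer on rows 1–2 → x = 6.5000, y = 3.0000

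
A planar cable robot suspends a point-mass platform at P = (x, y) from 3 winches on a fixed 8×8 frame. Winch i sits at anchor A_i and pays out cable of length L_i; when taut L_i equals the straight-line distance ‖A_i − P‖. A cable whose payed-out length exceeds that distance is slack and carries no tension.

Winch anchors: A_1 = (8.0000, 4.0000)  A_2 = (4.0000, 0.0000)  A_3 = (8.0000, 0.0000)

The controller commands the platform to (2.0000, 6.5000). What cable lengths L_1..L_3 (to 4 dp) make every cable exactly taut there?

L_1 = √((8.0000−2.0000)² + (4.0000−6.5000)²) = 6.5000
L_2 = √((4.0000−2.0000)² + (0.0000−6.5000)²) = 6.8007
L_3 = √((8.0000−2.0000)² + (0.0000−6.5000)²) = 8.8459

(6.5000, 6.8007, 8.8459)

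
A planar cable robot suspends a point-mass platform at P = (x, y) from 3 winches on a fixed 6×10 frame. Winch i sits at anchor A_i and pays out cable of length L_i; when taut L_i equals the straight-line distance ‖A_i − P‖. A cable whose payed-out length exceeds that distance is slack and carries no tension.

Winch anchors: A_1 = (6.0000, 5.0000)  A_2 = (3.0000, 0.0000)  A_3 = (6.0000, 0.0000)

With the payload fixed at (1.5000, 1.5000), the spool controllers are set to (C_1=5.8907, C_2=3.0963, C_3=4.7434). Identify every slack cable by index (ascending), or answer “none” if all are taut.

1, 2

cable 1: L_1 = ‖A_1−P‖ = 5.7009;  C_1 = 5.8907 → slack
cable 2: L_2 = ‖A_2−P‖ = 2.1213;  C_2 = 3.0963 → slack
cable 3: L_3 = ‖A_3−P‖ = 4.7434;  C_3 = 4.7434 → taut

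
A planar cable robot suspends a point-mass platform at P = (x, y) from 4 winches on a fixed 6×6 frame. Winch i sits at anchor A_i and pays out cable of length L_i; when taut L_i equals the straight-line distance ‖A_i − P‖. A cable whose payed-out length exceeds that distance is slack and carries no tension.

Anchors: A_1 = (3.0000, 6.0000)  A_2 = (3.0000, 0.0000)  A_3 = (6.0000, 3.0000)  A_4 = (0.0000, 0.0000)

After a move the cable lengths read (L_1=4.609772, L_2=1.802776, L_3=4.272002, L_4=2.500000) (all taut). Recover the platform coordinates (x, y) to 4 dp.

expand ‖A_i−P‖²=L_i² and subtract eq 1 (k_i ≔ ‖A_i‖²−L_i²)
k_1 = 9.0000+36.0000−21.2500 = 23.7500
eq1−eq2 → [0.0000  12.0000]·P = 18.0000
eq1−eq3 → [-6.0000  6.0000]·P = -3.0000
eq1−eq4 → [6.0000  12.0000]·P = 30.0000
2×2 solve → P = (2.0000, 1.5000)
check cable 4: ‖A_4−P‖² = 6.2500 ≈ L_4² = 6.2500 ✓

(2.0000, 1.5000)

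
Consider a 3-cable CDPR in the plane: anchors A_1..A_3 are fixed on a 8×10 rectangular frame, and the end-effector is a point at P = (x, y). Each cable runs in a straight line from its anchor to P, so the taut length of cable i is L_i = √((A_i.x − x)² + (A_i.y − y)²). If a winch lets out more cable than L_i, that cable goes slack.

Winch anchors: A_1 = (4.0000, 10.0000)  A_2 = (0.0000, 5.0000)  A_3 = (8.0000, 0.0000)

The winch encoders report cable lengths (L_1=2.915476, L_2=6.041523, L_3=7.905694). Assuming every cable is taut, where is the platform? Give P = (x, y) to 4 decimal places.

each cable: (A_i−P)·(A_i−P) = L_i²; let c_i = ‖A_i‖²−L_i²
c_1 = 16.0000+100.0000−8.5000 = 107.5000
row 1: 8.0000x + 10.0000y = 119.0000  (c_2=-11.5000)
row 2: -8.0000x + 20.0000y = 106.0000  (c_3=1.5000)
Cramer on rows 1–2 → x = 5.5000, y = 7.5000

(5.5000, 7.5000)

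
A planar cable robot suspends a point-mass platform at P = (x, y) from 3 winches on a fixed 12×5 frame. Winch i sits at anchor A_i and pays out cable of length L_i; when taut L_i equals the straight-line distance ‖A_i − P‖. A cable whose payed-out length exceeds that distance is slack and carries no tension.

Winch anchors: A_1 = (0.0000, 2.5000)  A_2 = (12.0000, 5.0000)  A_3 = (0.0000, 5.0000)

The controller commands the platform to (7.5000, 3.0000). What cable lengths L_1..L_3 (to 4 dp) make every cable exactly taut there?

L_1: Δ = A_1−P = (-7.5000, -0.5000) → ‖Δ‖ = √56.5000 = 7.5166
L_2: Δ = A_2−P = (4.5000, 2.0000) → ‖Δ‖ = √24.2500 = 4.9244
L_3: Δ = A_3−P = (-7.5000, 2.0000) → ‖Δ‖ = √60.2500 = 7.7621

(7.5166, 4.9244, 7.7621)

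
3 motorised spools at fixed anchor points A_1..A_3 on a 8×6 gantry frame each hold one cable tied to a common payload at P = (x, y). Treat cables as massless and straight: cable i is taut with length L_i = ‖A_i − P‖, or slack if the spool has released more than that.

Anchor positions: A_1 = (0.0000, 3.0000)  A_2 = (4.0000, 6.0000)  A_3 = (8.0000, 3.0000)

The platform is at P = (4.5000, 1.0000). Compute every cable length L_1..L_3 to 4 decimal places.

(4.9244, 5.0249, 4.0311)

cable 1: Δx=-4.5000, Δy=2.0000; L_1 = √(Δx²+Δy²) = 4.9244
cable 2: Δx=-0.5000, Δy=5.0000; L_2 = √(Δx²+Δy²) = 5.0249
cable 3: Δx=3.5000, Δy=2.0000; L_3 = √(Δx²+Δy²) = 4.0311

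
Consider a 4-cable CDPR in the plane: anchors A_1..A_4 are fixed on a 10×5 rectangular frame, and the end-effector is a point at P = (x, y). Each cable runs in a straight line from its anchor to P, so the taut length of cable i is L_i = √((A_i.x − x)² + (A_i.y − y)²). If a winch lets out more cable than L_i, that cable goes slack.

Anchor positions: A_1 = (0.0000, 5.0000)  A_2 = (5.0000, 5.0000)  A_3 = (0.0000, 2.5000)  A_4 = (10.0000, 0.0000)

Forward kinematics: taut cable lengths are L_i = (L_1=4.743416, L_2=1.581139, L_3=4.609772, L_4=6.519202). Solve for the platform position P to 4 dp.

expand ‖A_i−P‖²=L_i² and subtract eq 1 (k_i ≔ ‖A_i‖²−L_i²)
k_1 = 0.0000+25.0000−22.5000 = 2.5000
eq1−eq2 → [-10.0000  0.0000]·P = -45.0000
eq1−eq3 → [0.0000  5.0000]·P = 17.5000
eq1−eq4 → [-20.0000  10.0000]·P = -55.0000
2×2 solve → P = (4.5000, 3.5000)
check cable 4: ‖A_4−P‖² = 42.5000 ≈ L_4² = 42.5000 ✓

(4.5000, 3.5000)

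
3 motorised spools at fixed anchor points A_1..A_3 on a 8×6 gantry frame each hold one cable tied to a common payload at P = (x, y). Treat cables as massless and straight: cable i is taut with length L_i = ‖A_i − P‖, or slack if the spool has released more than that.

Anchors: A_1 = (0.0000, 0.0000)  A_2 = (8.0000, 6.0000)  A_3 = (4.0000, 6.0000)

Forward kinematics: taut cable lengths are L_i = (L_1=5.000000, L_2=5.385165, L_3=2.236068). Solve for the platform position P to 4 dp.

expand ‖A_i−P‖²=L_i² and subtract eq 1 (k_i ≔ ‖A_i‖²−L_i²)
k_1 = 0.0000+0.0000−25.0000 = -25.0000
eq1−eq2 → [-16.0000  -12.0000]·P = -96.0000
eq1−eq3 → [-8.0000  -12.0000]·P = -72.0000
2×2 solve → P = (3.0000, 4.0000)

(3.0000, 4.0000)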